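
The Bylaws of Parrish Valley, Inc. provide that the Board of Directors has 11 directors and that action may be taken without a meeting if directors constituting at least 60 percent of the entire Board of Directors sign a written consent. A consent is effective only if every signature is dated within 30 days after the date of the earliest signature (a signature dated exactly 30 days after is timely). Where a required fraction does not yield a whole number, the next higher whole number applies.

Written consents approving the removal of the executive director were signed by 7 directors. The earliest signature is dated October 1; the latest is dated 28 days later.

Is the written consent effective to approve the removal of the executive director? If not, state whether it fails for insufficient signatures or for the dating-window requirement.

Signatures required: at least 60 percent of 11 — 3/5 of 11 = 6.60, rounded up to 7, so 7 needed; 7 signed. Sufficient.
Dating window: the latest signature is 28 days after the earliest; the limit is 30 days. Within the window.

Effective — both the signature and dating-window requirements are satisfied.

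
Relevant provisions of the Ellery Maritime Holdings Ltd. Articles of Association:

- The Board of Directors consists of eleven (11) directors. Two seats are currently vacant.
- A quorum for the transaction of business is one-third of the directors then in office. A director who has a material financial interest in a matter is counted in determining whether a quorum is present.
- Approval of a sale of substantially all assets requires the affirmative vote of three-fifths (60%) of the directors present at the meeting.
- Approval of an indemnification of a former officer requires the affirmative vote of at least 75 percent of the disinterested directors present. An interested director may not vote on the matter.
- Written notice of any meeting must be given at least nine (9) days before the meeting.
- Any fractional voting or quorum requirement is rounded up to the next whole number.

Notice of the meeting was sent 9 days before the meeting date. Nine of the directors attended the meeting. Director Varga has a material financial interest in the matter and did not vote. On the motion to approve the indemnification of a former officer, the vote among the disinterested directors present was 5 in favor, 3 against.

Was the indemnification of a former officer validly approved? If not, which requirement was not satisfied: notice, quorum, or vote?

Notice: 9 days given; 9 required (9 ≥ 9). Satisfied.
Quorum: 9 present (interested directors count toward quorum); quorum is 3. Satisfied.
Vote: the indemnification of a former officer requires three-fourths of the disinterested directors present (9 − 1 = 8). 3/4 of 8 = 6, so 6 affirmative votes are needed; 5 voted in favor. Not satisfied.

Invalid — vote requirement not satisfied.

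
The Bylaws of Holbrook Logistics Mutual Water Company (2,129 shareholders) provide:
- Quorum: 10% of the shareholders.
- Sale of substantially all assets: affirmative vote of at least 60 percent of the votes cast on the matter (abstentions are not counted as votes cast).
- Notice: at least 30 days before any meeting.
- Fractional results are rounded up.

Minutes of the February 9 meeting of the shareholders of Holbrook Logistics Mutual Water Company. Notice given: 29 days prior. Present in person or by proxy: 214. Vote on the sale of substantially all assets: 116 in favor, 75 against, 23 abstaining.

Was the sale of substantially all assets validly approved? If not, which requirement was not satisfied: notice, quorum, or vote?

Invalid — notice requirement not satisfied.

Notice: 29 days given; 30 required. Not satisfied.
Quorum: 10% of 2,129 = 212.90, rounded up to 213; 214 present. Satisfied.
Vote: requires three-fifths of the votes cast (214 − 23 abstaining = 191); 3/5 of 191 = 114.60, rounded up to 115, so 115 needed; 116 in favor. Satisfied.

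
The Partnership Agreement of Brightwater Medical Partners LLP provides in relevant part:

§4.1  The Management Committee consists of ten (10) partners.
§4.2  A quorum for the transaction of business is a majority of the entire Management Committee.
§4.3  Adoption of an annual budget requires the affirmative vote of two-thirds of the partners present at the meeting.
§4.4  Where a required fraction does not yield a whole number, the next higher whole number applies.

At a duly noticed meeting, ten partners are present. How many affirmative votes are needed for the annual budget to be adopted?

7

The annual budget requires two-thirds of the partners present (10).
2/3 of 10 = 6.67, rounded up to 7.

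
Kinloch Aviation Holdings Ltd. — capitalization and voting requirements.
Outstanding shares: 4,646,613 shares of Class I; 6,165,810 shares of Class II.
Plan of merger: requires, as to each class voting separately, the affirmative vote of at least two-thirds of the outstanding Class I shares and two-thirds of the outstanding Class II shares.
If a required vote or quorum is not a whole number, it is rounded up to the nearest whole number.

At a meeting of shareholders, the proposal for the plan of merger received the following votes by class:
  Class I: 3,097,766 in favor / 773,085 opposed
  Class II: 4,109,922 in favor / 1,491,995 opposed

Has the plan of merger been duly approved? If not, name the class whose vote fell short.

Class I: 2/3 of 4646613 = 3097742; 3,097,742 required, 3,097,766 in favor — approved.
Class II: 2/3 of 6165810 = 4110540; 4,110,540 required, 4,109,922 in favor — not approved.

Not approved — the Class II shares did not give the required vote.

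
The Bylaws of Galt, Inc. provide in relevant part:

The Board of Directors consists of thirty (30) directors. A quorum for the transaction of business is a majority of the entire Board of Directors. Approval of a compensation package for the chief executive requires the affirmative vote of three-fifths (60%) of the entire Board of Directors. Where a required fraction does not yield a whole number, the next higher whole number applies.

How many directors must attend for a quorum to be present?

A majority of 30 is 16.

16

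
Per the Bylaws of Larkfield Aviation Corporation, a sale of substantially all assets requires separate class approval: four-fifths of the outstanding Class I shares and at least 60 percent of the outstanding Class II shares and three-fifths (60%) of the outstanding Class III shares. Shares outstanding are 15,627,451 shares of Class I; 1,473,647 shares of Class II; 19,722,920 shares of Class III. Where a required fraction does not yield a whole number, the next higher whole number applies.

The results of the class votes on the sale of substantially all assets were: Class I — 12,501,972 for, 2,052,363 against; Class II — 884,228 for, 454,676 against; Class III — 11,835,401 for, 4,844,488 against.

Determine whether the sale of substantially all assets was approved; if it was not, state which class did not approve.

Class I: 4/5 of 15627451 = 12501960.80, rounded up to 12501961; 12,501,961 required, 12,501,972 in favor — approved.
Class II: 3/5 of 1473647 = 884188.20, rounded up to 884189; 884,189 required, 884,228 in favor — approved.
Class III: 3/5 of 19722920 = 11833752; 11,833,752 required, 11,835,401 in favor — approved.

Approved — every class gave the required vote.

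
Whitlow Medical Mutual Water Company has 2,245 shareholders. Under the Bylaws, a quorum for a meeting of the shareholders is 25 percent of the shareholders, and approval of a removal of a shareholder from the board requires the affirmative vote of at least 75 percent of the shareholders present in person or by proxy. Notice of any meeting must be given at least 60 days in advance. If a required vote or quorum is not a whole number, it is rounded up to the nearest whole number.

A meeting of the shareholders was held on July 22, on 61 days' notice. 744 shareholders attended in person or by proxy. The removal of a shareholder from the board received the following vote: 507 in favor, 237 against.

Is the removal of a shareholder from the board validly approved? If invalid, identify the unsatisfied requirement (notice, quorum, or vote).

Invalid — vote requirement not satisfied.

Notice: 61 days given; 60 required. Satisfied.
Quorum: 25% of 2,245 = 561.25, rounded up to 562; 744 present. Satisfied.
Vote: requires three-fourths of those present (744); 3/4 of 744 = 558, so 558 needed; 507 in favor. Not satisfied.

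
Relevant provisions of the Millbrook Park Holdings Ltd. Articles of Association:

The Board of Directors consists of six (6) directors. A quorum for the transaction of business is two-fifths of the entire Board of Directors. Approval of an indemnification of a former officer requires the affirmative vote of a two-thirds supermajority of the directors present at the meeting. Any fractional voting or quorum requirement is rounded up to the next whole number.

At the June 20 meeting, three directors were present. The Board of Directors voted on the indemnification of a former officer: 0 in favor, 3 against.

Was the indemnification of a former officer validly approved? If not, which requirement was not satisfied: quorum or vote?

Invalid — vote requirement not satisfied.

Quorum: 3 present; quorum is 3. Satisfied.
Vote: the indemnification of a former officer requires two-thirds of the directors present (3). 2/3 of 3 = 2, so 2 affirmative votes are needed; 0 voted in favor. Not satisfied.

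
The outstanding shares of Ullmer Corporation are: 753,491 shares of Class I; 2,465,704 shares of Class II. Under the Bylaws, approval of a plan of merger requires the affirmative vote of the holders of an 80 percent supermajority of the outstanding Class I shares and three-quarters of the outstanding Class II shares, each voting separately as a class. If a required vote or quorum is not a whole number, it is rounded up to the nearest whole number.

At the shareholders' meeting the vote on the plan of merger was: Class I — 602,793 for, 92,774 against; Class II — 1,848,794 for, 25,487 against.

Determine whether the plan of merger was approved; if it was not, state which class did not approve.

Not approved — the Class II shares did not give the required vote.

Class I: 4/5 of 753491 = 602792.80, rounded up to 602793; 602,793 required, 602,793 in favor — approved.
Class II: 3/4 of 2465704 = 1849278; 1,849,278 required, 1,848,794 in favor — not approved.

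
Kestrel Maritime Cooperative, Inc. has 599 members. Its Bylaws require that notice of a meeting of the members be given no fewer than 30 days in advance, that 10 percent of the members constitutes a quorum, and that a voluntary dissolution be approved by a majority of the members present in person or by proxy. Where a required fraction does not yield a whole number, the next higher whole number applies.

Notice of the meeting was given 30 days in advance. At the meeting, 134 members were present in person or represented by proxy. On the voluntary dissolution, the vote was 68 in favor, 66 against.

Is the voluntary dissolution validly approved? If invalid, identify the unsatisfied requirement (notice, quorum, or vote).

Valid — all requirements satisfied.

Notice: 30 days given; 30 required. Satisfied.
Quorum: 10% of 599 = 59.90, rounded up to 60; 134 present. Satisfied.
Vote: requires a majority of those present (134); a majority of 134 is 68, so 68 needed; 68 in favor. Satisfied.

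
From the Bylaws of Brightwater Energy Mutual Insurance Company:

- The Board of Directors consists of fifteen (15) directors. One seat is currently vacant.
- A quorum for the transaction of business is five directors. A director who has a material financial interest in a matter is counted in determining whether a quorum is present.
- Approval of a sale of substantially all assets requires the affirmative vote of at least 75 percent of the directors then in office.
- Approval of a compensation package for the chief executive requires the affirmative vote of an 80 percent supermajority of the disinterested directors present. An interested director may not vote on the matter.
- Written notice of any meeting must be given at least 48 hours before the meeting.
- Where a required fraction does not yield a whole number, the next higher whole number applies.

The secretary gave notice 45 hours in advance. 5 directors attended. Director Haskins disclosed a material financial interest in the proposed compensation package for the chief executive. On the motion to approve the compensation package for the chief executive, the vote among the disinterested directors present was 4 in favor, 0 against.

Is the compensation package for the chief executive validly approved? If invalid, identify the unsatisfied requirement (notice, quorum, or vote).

Notice: 45 hours given; 48 required (45 < 48). Not satisfied.
Quorum: 5 present (interested directors count toward quorum); quorum is 5. Satisfied.
Vote: the compensation package for the chief executive requires four-fifths of the disinterested directors present (5 − 1 = 4). 4/5 of 4 = 3.20, rounded up to 4, so 4 affirmative votes are needed; 4 voted in favor. Satisfied.

Invalid — notice requirement not satisfied.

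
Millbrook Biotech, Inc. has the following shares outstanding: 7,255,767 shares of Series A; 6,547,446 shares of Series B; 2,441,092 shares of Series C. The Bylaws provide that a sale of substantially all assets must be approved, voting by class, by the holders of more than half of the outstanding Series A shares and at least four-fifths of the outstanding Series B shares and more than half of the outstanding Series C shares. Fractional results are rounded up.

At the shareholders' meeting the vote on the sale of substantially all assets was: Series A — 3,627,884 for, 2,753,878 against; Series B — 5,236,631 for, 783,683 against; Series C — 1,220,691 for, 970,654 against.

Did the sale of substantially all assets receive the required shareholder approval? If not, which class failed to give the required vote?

Series A: a majority of 7255767 is 3627884; 3,627,884 required, 3,627,884 in favor — approved.
Series B: 4/5 of 6547446 = 5237956.80, rounded up to 5237957; 5,237,957 required, 5,236,631 in favor — not approved.
Series C: a majority of 2441092 is 1220547; 1,220,547 required, 1,220,691 in favor — approved.

Not approved — the Series B shares did not give the required vote.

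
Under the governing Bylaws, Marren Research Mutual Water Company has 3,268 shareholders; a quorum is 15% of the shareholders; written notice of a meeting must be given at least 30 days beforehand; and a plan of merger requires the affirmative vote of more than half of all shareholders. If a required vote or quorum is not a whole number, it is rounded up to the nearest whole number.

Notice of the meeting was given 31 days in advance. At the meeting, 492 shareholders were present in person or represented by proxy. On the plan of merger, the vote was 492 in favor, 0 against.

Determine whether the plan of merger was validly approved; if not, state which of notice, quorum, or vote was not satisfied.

Invalid — vote requirement not satisfied.

Notice: 31 days given; 30 required. Satisfied.
Quorum: 15% of 3,268 = 490.20, rounded up to 491; 492 present. Satisfied.
Vote: requires a majority of all shareholders (3,268); a majority of 3268 is 1635, so 1,635 needed; 492 in favor. Not satisfied.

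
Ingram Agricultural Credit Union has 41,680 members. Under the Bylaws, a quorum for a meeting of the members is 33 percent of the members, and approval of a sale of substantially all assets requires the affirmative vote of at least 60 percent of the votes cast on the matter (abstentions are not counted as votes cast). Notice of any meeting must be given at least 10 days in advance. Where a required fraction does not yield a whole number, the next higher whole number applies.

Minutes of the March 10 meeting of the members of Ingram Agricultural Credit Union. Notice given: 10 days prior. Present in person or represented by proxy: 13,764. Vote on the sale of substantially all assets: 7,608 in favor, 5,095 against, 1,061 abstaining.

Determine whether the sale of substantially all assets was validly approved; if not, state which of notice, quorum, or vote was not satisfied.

Invalid — vote requirement not satisfied.

Notice: 10 days given; 10 required. Satisfied.
Quorum: 33% of 41,680 = 13,754.40, rounded up to 13,755; 13,764 present. Satisfied.
Vote: requires three-fifths of the votes cast (13,764 − 1,061 abstaining = 12,703); 3/5 of 12703 = 7621.80, rounded up to 7622, so 7,622 needed; 7,608 in favor. Not satisfied.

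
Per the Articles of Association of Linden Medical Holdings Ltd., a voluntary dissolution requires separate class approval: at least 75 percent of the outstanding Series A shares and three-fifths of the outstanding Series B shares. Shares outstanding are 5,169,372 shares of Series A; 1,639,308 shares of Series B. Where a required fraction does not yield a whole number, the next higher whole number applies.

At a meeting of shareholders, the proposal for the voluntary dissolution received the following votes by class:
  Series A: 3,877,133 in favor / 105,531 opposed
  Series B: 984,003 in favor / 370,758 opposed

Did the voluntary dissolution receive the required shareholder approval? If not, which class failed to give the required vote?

Series A: 3/4 of 5169372 = 3877029; 3,877,029 required, 3,877,133 in favor — approved.
Series B: 3/5 of 1639308 = 983584.80, rounded up to 983585; 983,585 required, 984,003 in favor — approved.

Approved — every class gave the required vote.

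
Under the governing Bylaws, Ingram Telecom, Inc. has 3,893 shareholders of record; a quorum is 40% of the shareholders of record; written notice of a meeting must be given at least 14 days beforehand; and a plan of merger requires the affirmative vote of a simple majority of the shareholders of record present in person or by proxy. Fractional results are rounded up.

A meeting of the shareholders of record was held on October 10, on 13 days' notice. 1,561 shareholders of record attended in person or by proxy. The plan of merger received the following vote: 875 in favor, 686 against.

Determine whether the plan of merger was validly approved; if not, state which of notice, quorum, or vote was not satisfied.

Invalid — notice requirement not satisfied.

Notice: 13 days given; 14 required. Not satisfied.
Quorum: 40% of 3,893 = 1,557.20, rounded up to 1,558; 1,561 present. Satisfied.
Vote: requires a majority of those present (1,561); a majority of 1561 is 781, so 781 needed; 875 in favor. Satisfied.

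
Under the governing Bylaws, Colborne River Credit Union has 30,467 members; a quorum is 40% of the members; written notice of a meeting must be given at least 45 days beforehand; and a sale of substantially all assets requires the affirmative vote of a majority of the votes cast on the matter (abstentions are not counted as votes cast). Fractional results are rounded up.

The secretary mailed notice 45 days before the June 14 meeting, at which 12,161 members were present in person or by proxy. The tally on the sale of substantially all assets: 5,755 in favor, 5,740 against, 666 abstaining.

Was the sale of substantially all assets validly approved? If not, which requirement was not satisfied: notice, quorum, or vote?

Invalid — quorum requirement not satisfied.

Notice: 45 days given; 45 required. Satisfied.
Quorum: 40% of 30,467 = 12,186.80, rounded up to 12,187; 12,161 present. Not satisfied.
Vote: requires a majority of the votes cast (12,161 − 666 abstaining = 11,495); a majority of 11495 is 5748, so 5,748 needed; 5,755 in favor. Satisfied.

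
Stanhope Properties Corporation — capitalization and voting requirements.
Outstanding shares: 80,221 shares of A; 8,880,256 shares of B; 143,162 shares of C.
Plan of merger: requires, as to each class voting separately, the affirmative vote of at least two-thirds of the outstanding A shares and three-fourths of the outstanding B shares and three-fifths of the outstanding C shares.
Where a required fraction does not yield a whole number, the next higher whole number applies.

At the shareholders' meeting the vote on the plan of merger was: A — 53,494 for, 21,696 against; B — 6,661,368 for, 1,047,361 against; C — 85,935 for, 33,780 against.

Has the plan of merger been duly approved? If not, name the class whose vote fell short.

A: 2/3 of 80221 = 53480.67, rounded up to 53481; 53,481 required, 53,494 in favor — approved.
B: 3/4 of 8880256 = 6660192; 6,660,192 required, 6,661,368 in favor — approved.
C: 3/5 of 143162 = 85897.20, rounded up to 85898; 85,898 required, 85,935 in favor — approved.

Approved — every class gave the required vote.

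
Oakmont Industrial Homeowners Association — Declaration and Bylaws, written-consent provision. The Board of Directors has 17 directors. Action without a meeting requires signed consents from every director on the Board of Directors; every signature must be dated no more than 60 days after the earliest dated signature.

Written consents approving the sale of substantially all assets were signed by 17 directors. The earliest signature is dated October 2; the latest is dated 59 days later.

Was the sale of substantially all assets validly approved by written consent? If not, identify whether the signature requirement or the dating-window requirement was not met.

Signatures required: all of 17 — unanimous means all 17, so 17 needed; 17 signed. Sufficient.
Dating window: the latest signature is 59 days after the earliest; the limit is 60 days. Within the window.

Effective — both the signature and dating-window requirements are satisfied.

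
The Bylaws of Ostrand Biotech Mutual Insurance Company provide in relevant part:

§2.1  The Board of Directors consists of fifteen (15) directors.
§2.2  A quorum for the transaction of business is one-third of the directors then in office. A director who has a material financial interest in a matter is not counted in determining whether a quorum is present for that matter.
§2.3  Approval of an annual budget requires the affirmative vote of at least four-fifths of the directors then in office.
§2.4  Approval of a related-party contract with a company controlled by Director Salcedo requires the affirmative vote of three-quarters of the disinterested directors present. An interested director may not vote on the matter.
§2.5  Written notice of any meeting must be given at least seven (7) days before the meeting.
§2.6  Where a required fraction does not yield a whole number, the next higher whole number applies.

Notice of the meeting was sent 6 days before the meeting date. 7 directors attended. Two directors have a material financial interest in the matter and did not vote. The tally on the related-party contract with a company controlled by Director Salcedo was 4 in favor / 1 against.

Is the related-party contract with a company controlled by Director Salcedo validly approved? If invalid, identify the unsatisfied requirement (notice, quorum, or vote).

Notice: 6 days given; 7 required (6 < 7). Not satisfied.
Quorum: 7 present, but the 2 interested directors do not count, leaving 5. Quorum is 5. Satisfied.
Vote: the related-party contract with a company controlled by Director Salcedo requires three-fourths of the disinterested directors present (7 − 2 = 5). 3/4 of 5 = 3.75, rounded up to 4, so 4 affirmative votes are needed; 4 voted in favor. Satisfied.

Invalid — notice requirement not satisfied.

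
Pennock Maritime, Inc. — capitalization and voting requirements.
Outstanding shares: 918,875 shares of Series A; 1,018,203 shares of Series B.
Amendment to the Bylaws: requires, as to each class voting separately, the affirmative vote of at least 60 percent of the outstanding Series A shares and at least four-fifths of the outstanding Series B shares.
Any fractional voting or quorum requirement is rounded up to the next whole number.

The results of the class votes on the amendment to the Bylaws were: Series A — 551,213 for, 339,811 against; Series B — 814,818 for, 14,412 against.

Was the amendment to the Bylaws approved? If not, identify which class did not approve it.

Not approved — the Series A shares did not give the required vote.

Series A: 3/5 of 918875 = 551325; 551,325 required, 551,213 in favor — not approved.
Series B: 4/5 of 1018203 = 814562.40, rounded up to 814563; 814,563 required, 814,818 in favor — approved.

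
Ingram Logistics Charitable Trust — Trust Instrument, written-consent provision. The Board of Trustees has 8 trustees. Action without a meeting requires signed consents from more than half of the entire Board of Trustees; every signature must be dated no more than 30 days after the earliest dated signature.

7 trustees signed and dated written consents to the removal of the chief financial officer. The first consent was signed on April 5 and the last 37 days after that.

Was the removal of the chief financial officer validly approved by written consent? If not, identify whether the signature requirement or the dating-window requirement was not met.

Signatures required: more than half of 8 — a majority of 8 is 5, so 5 needed; 7 signed. Sufficient.
Dating window: the latest signature is 37 days after the earliest; the limit is 30 days. Outside the window.

Not effective — dating-window requirement not satisfied.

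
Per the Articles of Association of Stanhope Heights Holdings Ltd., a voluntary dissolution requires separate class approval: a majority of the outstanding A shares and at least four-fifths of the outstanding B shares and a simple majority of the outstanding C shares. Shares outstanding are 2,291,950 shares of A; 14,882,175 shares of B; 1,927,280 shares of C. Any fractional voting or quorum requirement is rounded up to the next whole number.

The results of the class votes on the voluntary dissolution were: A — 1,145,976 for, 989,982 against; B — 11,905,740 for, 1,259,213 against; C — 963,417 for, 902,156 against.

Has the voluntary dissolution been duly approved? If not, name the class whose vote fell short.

A: a majority of 2291950 is 1145976; 1,145,976 required, 1,145,976 in favor — approved.
B: 4/5 of 14882175 = 11905740; 11,905,740 required, 11,905,740 in favor — approved.
C: a majority of 1927280 is 963641; 963,641 required, 963,417 in favor — not approved.

Not approved — the C shares did not give the required vote.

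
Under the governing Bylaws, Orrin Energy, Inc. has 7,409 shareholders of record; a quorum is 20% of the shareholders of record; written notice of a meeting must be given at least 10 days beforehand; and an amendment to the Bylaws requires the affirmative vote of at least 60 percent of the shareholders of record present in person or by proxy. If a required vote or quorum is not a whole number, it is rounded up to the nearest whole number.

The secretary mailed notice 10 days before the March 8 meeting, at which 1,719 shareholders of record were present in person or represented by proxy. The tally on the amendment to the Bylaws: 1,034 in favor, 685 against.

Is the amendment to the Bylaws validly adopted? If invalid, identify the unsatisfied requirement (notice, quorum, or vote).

Notice: 10 days given; 10 required. Satisfied.
Quorum: 20% of 7,409 = 1,481.80, rounded up to 1,482; 1,719 present. Satisfied.
Vote: requires three-fifths of those present (1,719); 3/5 of 1719 = 1031.40, rounded up to 1032, so 1,032 needed; 1,034 in favor. Satisfied.

Valid — all requirements satisfied.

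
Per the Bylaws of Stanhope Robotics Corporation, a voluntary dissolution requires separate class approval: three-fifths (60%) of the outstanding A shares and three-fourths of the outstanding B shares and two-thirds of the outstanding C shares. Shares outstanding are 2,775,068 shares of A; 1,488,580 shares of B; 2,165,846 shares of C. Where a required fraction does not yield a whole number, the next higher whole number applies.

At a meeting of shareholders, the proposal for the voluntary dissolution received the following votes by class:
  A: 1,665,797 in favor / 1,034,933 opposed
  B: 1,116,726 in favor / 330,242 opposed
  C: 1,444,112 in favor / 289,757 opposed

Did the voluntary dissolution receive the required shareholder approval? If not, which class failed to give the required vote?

Approved — every class gave the required vote.

A: 3/5 of 2775068 = 1665040.80, rounded up to 1665041; 1,665,041 required, 1,665,797 in favor — approved.
B: 3/4 of 1488580 = 1116435; 1,116,435 required, 1,116,726 in favor — approved.
C: 2/3 of 2165846 = 1443897.33, rounded up to 1443898; 1,443,898 required, 1,444,112 in favor — approved.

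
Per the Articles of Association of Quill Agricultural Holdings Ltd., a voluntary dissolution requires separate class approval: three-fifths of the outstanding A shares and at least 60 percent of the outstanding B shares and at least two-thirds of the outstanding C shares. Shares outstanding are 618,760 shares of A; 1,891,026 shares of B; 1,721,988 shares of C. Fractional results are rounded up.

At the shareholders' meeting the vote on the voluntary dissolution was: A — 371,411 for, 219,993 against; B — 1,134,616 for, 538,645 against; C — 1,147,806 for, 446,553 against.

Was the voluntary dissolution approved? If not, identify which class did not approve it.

A: 3/5 of 618760 = 371256; 371,256 required, 371,411 in favor — approved.
B: 3/5 of 1891026 = 1134615.60, rounded up to 1134616; 1,134,616 required, 1,134,616 in favor — approved.
C: 2/3 of 1721988 = 1147992; 1,147,992 required, 1,147,806 in favor — not approved.

Not approved — the C shares did not give the required vote.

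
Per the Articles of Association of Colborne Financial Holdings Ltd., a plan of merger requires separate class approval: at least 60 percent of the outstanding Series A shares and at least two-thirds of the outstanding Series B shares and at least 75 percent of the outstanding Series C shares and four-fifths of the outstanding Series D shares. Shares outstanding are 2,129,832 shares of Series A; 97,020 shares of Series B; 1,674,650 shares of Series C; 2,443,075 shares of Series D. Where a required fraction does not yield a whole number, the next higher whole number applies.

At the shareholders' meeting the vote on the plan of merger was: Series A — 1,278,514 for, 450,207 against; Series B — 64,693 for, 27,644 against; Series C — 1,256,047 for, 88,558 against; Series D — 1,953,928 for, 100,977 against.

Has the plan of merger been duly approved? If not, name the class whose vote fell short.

Series A: 3/5 of 2129832 = 1277899.20, rounded up to 1277900; 1,277,900 required, 1,278,514 in favor — approved.
Series B: 2/3 of 97020 = 64680; 64,680 required, 64,693 in favor — approved.
Series C: 3/4 of 1674650 = 1255987.50, rounded up to 1255988; 1,255,988 required, 1,256,047 in favor — approved.
Series D: 4/5 of 2443075 = 1954460; 1,954,460 required, 1,953,928 in favor — not approved.

Not approved — the Series D shares did not give the required vote.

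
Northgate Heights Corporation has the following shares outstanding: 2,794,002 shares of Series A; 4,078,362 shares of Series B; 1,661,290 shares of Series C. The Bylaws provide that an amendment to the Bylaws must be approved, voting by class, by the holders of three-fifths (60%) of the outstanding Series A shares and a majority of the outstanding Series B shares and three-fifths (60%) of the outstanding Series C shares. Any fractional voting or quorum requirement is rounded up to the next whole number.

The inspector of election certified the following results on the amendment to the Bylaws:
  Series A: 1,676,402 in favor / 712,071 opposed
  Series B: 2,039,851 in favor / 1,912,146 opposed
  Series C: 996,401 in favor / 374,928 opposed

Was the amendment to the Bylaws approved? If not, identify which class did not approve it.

Series A: 3/5 of 2794002 = 1676401.20, rounded up to 1676402; 1,676,402 required, 1,676,402 in favor — approved.
Series B: a majority of 4078362 is 2039182; 2,039,182 required, 2,039,851 in favor — approved.
Series C: 3/5 of 1661290 = 996774; 996,774 required, 996,401 in favor — not approved.

Not approved — the Series C shares did not give the required vote.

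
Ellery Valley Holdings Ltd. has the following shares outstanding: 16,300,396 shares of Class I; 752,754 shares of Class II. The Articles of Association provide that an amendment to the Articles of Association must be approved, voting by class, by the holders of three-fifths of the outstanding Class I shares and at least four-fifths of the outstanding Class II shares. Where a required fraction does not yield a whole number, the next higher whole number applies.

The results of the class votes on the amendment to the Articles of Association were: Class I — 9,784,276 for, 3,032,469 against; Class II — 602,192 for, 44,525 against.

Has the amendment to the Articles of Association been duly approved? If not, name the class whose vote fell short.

Not approved — the Class II shares did not give the required vote.

Class I: 3/5 of 16300396 = 9780237.60, rounded up to 9780238; 9,780,238 required, 9,784,276 in favor — approved.
Class II: 4/5 of 752754 = 602203.20, rounded up to 602204; 602,204 required, 602,192 in favor — not approved.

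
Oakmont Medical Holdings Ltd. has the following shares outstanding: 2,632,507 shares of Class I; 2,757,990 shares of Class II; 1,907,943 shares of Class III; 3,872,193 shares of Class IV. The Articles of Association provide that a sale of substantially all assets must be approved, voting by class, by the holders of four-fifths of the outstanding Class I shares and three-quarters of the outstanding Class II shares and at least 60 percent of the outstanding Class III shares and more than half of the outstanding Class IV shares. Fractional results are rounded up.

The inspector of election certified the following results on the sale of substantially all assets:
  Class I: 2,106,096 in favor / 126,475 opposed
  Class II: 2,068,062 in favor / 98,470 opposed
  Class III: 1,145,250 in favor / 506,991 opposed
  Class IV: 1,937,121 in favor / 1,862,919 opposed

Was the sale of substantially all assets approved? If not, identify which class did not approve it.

Class I: 4/5 of 2632507 = 2106005.60, rounded up to 2106006; 2,106,006 required, 2,106,096 in favor — approved.
Class II: 3/4 of 2757990 = 2068492.50, rounded up to 2068493; 2,068,493 required, 2,068,062 in favor — not approved.
Class III: 3/5 of 1907943 = 1144765.80, rounded up to 1144766; 1,144,766 required, 1,145,250 in favor — approved.
Class IV: a majority of 3872193 is 1936097; 1,936,097 required, 1,937,121 in favor — approved.

Not approved — the Class II shares did not give the required vote.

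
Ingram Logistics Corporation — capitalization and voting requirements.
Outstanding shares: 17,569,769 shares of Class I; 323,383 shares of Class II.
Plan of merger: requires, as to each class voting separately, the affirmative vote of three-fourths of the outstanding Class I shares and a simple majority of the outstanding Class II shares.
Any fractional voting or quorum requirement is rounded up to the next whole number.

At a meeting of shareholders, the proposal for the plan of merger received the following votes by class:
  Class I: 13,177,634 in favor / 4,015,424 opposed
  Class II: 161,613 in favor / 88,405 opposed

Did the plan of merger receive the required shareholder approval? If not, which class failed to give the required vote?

Class I: 3/4 of 17569769 = 13177326.75, rounded up to 13177327; 13,177,327 required, 13,177,634 in favor — approved.
Class II: a majority of 323383 is 161692; 161,692 required, 161,613 in favor — not approved.

Not approved — the Class II shares did not give the required vote.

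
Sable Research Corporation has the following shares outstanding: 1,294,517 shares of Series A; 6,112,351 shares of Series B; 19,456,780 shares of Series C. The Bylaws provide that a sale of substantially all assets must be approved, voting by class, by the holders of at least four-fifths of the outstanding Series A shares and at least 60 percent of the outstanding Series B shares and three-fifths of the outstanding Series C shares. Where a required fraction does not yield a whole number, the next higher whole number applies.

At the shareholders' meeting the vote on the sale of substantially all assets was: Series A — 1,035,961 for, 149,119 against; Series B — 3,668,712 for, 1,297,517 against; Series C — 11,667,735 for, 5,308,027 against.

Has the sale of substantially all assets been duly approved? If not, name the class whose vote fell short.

Series A: 4/5 of 1294517 = 1035613.60, rounded up to 1035614; 1,035,614 required, 1,035,961 in favor — approved.
Series B: 3/5 of 6112351 = 3667410.60, rounded up to 3667411; 3,667,411 required, 3,668,712 in favor — approved.
Series C: 3/5 of 19456780 = 11674068; 11,674,068 required, 11,667,735 in favor — not approved.

Not approved — the Series C shares did not give the required vote.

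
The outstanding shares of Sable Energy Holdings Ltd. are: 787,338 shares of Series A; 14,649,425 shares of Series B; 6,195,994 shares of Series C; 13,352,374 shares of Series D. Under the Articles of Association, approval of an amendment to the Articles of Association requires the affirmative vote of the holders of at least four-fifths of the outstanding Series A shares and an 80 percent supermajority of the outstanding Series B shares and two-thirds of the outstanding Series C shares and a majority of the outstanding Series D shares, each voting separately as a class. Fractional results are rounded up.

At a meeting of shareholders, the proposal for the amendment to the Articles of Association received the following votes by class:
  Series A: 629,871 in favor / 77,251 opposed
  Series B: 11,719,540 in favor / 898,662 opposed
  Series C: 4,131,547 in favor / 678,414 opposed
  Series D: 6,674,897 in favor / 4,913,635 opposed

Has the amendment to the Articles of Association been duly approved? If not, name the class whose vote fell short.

Series A: 4/5 of 787338 = 629870.40, rounded up to 629871; 629,871 required, 629,871 in favor — approved.
Series B: 4/5 of 14649425 = 11719540; 11,719,540 required, 11,719,540 in favor — approved.
Series C: 2/3 of 6195994 = 4130662.67, rounded up to 4130663; 4,130,663 required, 4,131,547 in favor — approved.
Series D: a majority of 13352374 is 6676188; 6,676,188 required, 6,674,897 in favor — not approved.

Not approved — the Series D shares did not give the required vote.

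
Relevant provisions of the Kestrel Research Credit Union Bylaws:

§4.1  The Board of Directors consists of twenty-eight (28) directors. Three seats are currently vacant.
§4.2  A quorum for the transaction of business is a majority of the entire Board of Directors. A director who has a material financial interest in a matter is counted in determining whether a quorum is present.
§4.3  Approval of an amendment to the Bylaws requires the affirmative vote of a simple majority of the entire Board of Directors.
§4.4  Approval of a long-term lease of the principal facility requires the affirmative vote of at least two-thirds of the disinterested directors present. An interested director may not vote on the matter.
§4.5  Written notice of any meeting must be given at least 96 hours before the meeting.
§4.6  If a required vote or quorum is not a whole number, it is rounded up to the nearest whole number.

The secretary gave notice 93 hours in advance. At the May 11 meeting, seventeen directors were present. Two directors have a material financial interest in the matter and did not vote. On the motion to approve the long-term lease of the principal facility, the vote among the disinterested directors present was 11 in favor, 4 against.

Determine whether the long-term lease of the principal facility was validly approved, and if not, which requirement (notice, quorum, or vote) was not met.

Invalid — notice requirement not satisfied.

Notice: 93 hours given; 96 required (93 < 96). Not satisfied.
Quorum: 17 present (interested directors count toward quorum); quorum is 15. Satisfied.
Vote: the long-term lease of the principal facility requires two-thirds of the disinterested directors present (17 − 2 = 15). 2/3 of 15 = 10, so 10 affirmative votes are needed; 11 voted in favor. Satisfied.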